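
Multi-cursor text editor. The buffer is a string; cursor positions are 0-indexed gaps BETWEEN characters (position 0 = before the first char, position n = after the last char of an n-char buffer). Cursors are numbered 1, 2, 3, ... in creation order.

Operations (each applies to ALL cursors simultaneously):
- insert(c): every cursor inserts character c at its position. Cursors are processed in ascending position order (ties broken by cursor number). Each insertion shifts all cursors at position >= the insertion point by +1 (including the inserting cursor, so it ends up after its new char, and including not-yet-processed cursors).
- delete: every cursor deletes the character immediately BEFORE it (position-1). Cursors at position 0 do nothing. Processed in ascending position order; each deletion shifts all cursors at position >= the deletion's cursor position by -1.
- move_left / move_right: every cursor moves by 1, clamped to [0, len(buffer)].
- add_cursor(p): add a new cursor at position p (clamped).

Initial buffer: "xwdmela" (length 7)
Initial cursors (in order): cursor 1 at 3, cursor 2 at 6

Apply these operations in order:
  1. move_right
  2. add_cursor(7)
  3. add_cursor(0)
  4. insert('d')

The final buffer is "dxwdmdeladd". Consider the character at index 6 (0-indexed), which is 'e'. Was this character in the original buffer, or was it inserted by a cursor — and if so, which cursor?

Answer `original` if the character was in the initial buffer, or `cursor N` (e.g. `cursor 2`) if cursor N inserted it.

Answer: original

Derivation:
After op 1 (move_right): buffer="xwdmela" (len 7), cursors c1@4 c2@7, authorship .......
After op 2 (add_cursor(7)): buffer="xwdmela" (len 7), cursors c1@4 c2@7 c3@7, authorship .......
After op 3 (add_cursor(0)): buffer="xwdmela" (len 7), cursors c4@0 c1@4 c2@7 c3@7, authorship .......
After op 4 (insert('d')): buffer="dxwdmdeladd" (len 11), cursors c4@1 c1@6 c2@11 c3@11, authorship 4....1...23
Authorship (.=original, N=cursor N): 4 . . . . 1 . . . 2 3
Index 6: author = original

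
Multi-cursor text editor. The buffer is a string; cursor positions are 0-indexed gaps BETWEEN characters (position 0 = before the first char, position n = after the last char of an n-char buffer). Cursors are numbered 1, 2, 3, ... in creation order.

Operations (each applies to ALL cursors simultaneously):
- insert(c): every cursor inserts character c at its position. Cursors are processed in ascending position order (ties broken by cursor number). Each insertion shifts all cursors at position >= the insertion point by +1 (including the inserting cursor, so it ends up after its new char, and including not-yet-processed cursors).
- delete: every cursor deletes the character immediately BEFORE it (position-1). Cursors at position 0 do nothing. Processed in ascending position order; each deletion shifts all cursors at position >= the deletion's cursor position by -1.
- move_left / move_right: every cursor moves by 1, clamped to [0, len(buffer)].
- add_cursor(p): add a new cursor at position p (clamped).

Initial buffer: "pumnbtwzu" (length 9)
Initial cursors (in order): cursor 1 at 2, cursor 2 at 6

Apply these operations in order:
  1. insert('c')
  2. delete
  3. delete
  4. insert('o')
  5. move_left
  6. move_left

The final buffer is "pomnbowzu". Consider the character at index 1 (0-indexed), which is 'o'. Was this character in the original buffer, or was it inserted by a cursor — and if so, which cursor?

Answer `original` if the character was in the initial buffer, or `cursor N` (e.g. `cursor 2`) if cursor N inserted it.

After op 1 (insert('c')): buffer="pucmnbtcwzu" (len 11), cursors c1@3 c2@8, authorship ..1....2...
After op 2 (delete): buffer="pumnbtwzu" (len 9), cursors c1@2 c2@6, authorship .........
After op 3 (delete): buffer="pmnbwzu" (len 7), cursors c1@1 c2@4, authorship .......
After op 4 (insert('o')): buffer="pomnbowzu" (len 9), cursors c1@2 c2@6, authorship .1...2...
After op 5 (move_left): buffer="pomnbowzu" (len 9), cursors c1@1 c2@5, authorship .1...2...
After op 6 (move_left): buffer="pomnbowzu" (len 9), cursors c1@0 c2@4, authorship .1...2...
Authorship (.=original, N=cursor N): . 1 . . . 2 . . .
Index 1: author = 1

Answer: cursor 1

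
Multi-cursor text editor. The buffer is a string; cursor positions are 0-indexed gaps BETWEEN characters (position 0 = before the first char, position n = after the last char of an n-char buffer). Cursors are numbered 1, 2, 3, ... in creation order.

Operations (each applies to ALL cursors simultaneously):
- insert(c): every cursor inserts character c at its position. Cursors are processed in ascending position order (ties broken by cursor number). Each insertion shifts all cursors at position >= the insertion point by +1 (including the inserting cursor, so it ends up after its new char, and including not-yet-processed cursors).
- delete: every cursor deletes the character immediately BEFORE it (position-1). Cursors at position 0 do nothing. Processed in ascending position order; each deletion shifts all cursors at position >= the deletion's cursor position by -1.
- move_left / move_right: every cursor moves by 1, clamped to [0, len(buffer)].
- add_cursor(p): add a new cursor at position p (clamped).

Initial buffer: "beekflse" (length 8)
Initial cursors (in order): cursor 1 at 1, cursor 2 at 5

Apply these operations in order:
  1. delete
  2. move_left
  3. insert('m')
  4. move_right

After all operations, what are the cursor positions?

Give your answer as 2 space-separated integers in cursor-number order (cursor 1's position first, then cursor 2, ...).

Answer: 2 5

Derivation:
After op 1 (delete): buffer="eeklse" (len 6), cursors c1@0 c2@3, authorship ......
After op 2 (move_left): buffer="eeklse" (len 6), cursors c1@0 c2@2, authorship ......
After op 3 (insert('m')): buffer="meemklse" (len 8), cursors c1@1 c2@4, authorship 1..2....
After op 4 (move_right): buffer="meemklse" (len 8), cursors c1@2 c2@5, authorship 1..2....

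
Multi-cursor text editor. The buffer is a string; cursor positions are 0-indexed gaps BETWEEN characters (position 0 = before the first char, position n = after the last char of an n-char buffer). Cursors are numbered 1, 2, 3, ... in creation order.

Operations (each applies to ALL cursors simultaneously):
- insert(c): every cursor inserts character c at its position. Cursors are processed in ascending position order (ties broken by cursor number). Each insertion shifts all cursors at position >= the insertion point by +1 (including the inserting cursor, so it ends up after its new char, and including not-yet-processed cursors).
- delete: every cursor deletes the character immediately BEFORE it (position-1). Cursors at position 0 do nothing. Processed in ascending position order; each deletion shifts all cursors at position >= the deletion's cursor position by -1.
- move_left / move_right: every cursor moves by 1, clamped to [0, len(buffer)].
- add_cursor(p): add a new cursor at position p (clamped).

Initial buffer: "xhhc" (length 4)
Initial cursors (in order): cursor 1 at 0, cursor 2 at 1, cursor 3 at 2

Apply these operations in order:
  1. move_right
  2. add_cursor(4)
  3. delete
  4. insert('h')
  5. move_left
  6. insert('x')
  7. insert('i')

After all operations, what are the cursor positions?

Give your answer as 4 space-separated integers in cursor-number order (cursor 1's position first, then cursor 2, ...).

After op 1 (move_right): buffer="xhhc" (len 4), cursors c1@1 c2@2 c3@3, authorship ....
After op 2 (add_cursor(4)): buffer="xhhc" (len 4), cursors c1@1 c2@2 c3@3 c4@4, authorship ....
After op 3 (delete): buffer="" (len 0), cursors c1@0 c2@0 c3@0 c4@0, authorship 
After op 4 (insert('h')): buffer="hhhh" (len 4), cursors c1@4 c2@4 c3@4 c4@4, authorship 1234
After op 5 (move_left): buffer="hhhh" (len 4), cursors c1@3 c2@3 c3@3 c4@3, authorship 1234
After op 6 (insert('x')): buffer="hhhxxxxh" (len 8), cursors c1@7 c2@7 c3@7 c4@7, authorship 12312344
After op 7 (insert('i')): buffer="hhhxxxxiiiih" (len 12), cursors c1@11 c2@11 c3@11 c4@11, authorship 123123412344

Answer: 11 11 11 11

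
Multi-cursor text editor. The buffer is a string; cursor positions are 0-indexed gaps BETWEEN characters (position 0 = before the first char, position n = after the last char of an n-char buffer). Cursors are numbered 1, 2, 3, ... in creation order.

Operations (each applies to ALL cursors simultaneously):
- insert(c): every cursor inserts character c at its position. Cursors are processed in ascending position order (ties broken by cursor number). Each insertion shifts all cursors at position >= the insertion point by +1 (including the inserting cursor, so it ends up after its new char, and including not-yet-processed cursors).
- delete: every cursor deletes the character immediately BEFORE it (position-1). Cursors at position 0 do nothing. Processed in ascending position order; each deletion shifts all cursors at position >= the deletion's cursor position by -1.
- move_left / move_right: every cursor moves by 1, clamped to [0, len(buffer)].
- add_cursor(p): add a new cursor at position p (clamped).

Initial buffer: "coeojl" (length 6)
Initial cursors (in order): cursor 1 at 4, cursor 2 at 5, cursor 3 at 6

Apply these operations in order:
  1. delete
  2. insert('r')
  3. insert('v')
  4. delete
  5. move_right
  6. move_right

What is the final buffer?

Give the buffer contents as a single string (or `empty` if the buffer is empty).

Answer: coerrr

Derivation:
After op 1 (delete): buffer="coe" (len 3), cursors c1@3 c2@3 c3@3, authorship ...
After op 2 (insert('r')): buffer="coerrr" (len 6), cursors c1@6 c2@6 c3@6, authorship ...123
After op 3 (insert('v')): buffer="coerrrvvv" (len 9), cursors c1@9 c2@9 c3@9, authorship ...123123
After op 4 (delete): buffer="coerrr" (len 6), cursors c1@6 c2@6 c3@6, authorship ...123
After op 5 (move_right): buffer="coerrr" (len 6), cursors c1@6 c2@6 c3@6, authorship ...123
After op 6 (move_right): buffer="coerrr" (len 6), cursors c1@6 c2@6 c3@6, authorship ...123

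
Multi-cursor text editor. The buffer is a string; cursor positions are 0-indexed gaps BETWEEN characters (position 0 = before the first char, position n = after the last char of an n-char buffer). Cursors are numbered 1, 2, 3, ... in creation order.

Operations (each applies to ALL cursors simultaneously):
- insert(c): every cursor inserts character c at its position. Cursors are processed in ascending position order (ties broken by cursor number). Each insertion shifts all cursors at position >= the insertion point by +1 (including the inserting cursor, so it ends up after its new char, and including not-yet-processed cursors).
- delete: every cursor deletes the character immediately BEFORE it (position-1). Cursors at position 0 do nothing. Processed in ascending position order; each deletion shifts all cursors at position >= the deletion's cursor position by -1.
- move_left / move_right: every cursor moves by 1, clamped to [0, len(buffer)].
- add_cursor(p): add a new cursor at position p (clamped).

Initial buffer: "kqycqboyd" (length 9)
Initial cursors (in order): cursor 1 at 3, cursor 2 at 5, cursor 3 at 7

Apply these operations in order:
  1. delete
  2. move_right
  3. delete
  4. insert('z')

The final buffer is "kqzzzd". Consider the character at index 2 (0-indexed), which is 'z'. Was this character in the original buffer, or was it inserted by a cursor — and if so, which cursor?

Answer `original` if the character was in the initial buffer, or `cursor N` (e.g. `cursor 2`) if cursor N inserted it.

After op 1 (delete): buffer="kqcbyd" (len 6), cursors c1@2 c2@3 c3@4, authorship ......
After op 2 (move_right): buffer="kqcbyd" (len 6), cursors c1@3 c2@4 c3@5, authorship ......
After op 3 (delete): buffer="kqd" (len 3), cursors c1@2 c2@2 c3@2, authorship ...
After op 4 (insert('z')): buffer="kqzzzd" (len 6), cursors c1@5 c2@5 c3@5, authorship ..123.
Authorship (.=original, N=cursor N): . . 1 2 3 .
Index 2: author = 1

Answer: cursor 1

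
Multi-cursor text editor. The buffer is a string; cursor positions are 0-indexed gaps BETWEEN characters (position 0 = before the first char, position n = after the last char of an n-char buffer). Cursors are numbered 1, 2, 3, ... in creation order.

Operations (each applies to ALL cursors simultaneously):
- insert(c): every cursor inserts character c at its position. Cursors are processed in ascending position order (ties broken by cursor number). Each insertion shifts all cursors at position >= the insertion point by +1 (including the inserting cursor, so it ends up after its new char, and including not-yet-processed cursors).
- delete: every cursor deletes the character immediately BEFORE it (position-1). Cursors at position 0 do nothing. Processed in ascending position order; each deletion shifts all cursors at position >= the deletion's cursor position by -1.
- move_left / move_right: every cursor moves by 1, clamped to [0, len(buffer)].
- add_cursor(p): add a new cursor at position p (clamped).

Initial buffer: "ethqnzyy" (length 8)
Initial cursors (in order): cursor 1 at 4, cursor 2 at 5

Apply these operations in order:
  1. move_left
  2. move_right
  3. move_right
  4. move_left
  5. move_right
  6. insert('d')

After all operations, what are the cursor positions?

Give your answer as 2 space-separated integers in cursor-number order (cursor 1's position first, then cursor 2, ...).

After op 1 (move_left): buffer="ethqnzyy" (len 8), cursors c1@3 c2@4, authorship ........
After op 2 (move_right): buffer="ethqnzyy" (len 8), cursors c1@4 c2@5, authorship ........
After op 3 (move_right): buffer="ethqnzyy" (len 8), cursors c1@5 c2@6, authorship ........
After op 4 (move_left): buffer="ethqnzyy" (len 8), cursors c1@4 c2@5, authorship ........
After op 5 (move_right): buffer="ethqnzyy" (len 8), cursors c1@5 c2@6, authorship ........
After op 6 (insert('d')): buffer="ethqndzdyy" (len 10), cursors c1@6 c2@8, authorship .....1.2..

Answer: 6 8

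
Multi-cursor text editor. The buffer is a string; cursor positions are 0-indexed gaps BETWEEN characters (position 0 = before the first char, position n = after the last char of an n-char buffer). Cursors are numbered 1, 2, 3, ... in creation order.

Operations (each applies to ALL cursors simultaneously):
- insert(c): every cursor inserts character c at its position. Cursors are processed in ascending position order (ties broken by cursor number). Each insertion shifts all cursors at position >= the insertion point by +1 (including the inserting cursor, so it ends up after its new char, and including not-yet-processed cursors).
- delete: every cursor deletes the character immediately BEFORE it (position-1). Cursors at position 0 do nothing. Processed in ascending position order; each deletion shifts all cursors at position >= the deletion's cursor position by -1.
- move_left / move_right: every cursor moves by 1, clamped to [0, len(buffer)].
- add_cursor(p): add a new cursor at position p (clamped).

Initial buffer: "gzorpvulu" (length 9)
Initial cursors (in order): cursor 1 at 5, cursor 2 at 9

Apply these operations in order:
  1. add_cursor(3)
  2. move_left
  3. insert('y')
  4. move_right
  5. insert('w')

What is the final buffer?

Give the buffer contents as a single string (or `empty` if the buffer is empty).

After op 1 (add_cursor(3)): buffer="gzorpvulu" (len 9), cursors c3@3 c1@5 c2@9, authorship .........
After op 2 (move_left): buffer="gzorpvulu" (len 9), cursors c3@2 c1@4 c2@8, authorship .........
After op 3 (insert('y')): buffer="gzyorypvulyu" (len 12), cursors c3@3 c1@6 c2@11, authorship ..3..1....2.
After op 4 (move_right): buffer="gzyorypvulyu" (len 12), cursors c3@4 c1@7 c2@12, authorship ..3..1....2.
After op 5 (insert('w')): buffer="gzyowrypwvulyuw" (len 15), cursors c3@5 c1@9 c2@15, authorship ..3.3.1.1...2.2

Answer: gzyowrypwvulyuw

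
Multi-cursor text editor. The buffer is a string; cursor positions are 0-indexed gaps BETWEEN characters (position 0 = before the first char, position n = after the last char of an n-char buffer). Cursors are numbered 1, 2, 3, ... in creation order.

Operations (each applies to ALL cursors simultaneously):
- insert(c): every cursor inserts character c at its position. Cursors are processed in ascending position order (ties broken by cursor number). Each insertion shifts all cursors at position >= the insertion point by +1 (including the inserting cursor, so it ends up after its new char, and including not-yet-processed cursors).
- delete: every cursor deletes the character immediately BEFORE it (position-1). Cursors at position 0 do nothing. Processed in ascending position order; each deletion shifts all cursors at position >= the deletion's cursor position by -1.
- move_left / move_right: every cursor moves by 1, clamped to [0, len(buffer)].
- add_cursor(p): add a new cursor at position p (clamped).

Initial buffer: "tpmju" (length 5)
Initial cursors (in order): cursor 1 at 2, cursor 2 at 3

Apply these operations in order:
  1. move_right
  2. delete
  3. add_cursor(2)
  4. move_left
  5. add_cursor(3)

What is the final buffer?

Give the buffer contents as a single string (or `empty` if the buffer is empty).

After op 1 (move_right): buffer="tpmju" (len 5), cursors c1@3 c2@4, authorship .....
After op 2 (delete): buffer="tpu" (len 3), cursors c1@2 c2@2, authorship ...
After op 3 (add_cursor(2)): buffer="tpu" (len 3), cursors c1@2 c2@2 c3@2, authorship ...
After op 4 (move_left): buffer="tpu" (len 3), cursors c1@1 c2@1 c3@1, authorship ...
After op 5 (add_cursor(3)): buffer="tpu" (len 3), cursors c1@1 c2@1 c3@1 c4@3, authorship ...

Answer: tpu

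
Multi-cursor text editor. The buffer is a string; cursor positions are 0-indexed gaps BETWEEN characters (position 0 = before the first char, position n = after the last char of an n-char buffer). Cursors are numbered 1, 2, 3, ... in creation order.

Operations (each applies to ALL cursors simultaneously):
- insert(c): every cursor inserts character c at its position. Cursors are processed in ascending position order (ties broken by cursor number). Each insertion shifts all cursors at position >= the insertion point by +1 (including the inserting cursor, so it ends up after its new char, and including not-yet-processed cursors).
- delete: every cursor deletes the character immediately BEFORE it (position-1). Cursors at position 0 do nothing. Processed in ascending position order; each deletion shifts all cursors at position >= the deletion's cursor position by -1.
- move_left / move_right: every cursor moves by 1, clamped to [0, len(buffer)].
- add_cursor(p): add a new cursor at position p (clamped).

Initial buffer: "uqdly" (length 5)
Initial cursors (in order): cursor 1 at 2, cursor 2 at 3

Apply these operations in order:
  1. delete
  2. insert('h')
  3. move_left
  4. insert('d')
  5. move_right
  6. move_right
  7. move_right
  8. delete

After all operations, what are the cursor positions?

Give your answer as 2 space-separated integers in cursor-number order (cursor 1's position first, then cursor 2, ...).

After op 1 (delete): buffer="uly" (len 3), cursors c1@1 c2@1, authorship ...
After op 2 (insert('h')): buffer="uhhly" (len 5), cursors c1@3 c2@3, authorship .12..
After op 3 (move_left): buffer="uhhly" (len 5), cursors c1@2 c2@2, authorship .12..
After op 4 (insert('d')): buffer="uhddhly" (len 7), cursors c1@4 c2@4, authorship .1122..
After op 5 (move_right): buffer="uhddhly" (len 7), cursors c1@5 c2@5, authorship .1122..
After op 6 (move_right): buffer="uhddhly" (len 7), cursors c1@6 c2@6, authorship .1122..
After op 7 (move_right): buffer="uhddhly" (len 7), cursors c1@7 c2@7, authorship .1122..
After op 8 (delete): buffer="uhddh" (len 5), cursors c1@5 c2@5, authorship .1122

Answer: 5 5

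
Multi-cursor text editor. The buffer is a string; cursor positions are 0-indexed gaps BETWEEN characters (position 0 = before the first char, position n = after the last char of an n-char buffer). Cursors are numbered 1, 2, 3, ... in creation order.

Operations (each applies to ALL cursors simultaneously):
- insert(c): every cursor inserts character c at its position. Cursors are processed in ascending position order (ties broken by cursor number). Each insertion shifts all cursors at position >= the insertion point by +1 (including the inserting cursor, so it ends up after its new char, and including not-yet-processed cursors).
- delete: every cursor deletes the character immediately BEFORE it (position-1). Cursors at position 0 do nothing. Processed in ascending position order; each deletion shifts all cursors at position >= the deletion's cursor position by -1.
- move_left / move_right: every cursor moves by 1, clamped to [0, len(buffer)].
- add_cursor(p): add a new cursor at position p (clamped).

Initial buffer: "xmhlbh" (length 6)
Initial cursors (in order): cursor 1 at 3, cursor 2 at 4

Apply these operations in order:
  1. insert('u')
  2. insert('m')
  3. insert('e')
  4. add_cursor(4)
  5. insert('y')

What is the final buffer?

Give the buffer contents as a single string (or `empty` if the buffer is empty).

Answer: xmhuymeylumeybh

Derivation:
After op 1 (insert('u')): buffer="xmhulubh" (len 8), cursors c1@4 c2@6, authorship ...1.2..
After op 2 (insert('m')): buffer="xmhumlumbh" (len 10), cursors c1@5 c2@8, authorship ...11.22..
After op 3 (insert('e')): buffer="xmhumelumebh" (len 12), cursors c1@6 c2@10, authorship ...111.222..
After op 4 (add_cursor(4)): buffer="xmhumelumebh" (len 12), cursors c3@4 c1@6 c2@10, authorship ...111.222..
After op 5 (insert('y')): buffer="xmhuymeylumeybh" (len 15), cursors c3@5 c1@8 c2@13, authorship ...13111.2222..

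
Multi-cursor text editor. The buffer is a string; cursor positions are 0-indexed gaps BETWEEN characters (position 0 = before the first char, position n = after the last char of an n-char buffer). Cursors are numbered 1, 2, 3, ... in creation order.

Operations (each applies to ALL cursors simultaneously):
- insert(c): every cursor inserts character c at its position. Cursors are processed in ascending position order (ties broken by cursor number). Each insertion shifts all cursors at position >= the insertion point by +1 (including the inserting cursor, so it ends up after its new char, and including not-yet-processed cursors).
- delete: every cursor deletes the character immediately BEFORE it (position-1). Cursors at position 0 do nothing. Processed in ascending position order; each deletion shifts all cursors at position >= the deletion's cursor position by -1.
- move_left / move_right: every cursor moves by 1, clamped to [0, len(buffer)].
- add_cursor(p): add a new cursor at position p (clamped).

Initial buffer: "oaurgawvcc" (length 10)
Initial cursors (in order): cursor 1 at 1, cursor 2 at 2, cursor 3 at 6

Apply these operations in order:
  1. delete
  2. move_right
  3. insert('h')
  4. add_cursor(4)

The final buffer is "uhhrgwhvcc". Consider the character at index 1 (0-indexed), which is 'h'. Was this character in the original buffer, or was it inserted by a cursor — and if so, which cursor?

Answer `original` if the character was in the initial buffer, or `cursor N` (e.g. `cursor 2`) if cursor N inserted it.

After op 1 (delete): buffer="urgwvcc" (len 7), cursors c1@0 c2@0 c3@3, authorship .......
After op 2 (move_right): buffer="urgwvcc" (len 7), cursors c1@1 c2@1 c3@4, authorship .......
After op 3 (insert('h')): buffer="uhhrgwhvcc" (len 10), cursors c1@3 c2@3 c3@7, authorship .12...3...
After op 4 (add_cursor(4)): buffer="uhhrgwhvcc" (len 10), cursors c1@3 c2@3 c4@4 c3@7, authorship .12...3...
Authorship (.=original, N=cursor N): . 1 2 . . . 3 . . .
Index 1: author = 1

Answer: cursor 1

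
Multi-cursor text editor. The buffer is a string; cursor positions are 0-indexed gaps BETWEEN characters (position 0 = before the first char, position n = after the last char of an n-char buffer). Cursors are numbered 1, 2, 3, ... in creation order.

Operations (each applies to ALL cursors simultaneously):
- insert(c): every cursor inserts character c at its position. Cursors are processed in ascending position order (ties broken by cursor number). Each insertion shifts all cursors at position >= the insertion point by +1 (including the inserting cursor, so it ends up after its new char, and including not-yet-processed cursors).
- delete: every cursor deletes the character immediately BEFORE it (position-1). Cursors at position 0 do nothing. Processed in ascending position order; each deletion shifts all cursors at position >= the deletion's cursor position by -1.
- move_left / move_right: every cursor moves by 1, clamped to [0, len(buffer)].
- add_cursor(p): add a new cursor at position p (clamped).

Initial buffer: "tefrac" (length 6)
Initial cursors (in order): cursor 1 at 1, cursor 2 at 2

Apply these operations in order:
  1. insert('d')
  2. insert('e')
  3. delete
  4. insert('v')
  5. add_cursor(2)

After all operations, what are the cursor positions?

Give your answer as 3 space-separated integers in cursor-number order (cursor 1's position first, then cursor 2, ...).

After op 1 (insert('d')): buffer="tdedfrac" (len 8), cursors c1@2 c2@4, authorship .1.2....
After op 2 (insert('e')): buffer="tdeedefrac" (len 10), cursors c1@3 c2@6, authorship .11.22....
After op 3 (delete): buffer="tdedfrac" (len 8), cursors c1@2 c2@4, authorship .1.2....
After op 4 (insert('v')): buffer="tdvedvfrac" (len 10), cursors c1@3 c2@6, authorship .11.22....
After op 5 (add_cursor(2)): buffer="tdvedvfrac" (len 10), cursors c3@2 c1@3 c2@6, authorship .11.22....

Answer: 3 6 2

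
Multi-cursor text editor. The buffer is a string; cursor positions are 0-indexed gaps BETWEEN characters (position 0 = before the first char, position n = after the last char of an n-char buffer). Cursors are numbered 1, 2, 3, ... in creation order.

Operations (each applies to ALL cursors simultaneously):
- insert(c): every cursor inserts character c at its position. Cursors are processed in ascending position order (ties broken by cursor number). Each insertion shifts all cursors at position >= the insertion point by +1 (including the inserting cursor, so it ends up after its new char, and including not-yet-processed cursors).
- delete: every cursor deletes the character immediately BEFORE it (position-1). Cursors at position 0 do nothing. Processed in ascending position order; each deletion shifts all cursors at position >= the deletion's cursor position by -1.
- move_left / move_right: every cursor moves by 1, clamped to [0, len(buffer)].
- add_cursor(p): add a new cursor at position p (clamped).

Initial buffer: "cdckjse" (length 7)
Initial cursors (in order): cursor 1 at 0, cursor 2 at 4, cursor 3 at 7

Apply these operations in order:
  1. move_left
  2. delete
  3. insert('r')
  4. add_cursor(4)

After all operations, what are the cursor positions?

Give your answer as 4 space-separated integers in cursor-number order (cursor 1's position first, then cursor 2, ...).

Answer: 1 4 7 4

Derivation:
After op 1 (move_left): buffer="cdckjse" (len 7), cursors c1@0 c2@3 c3@6, authorship .......
After op 2 (delete): buffer="cdkje" (len 5), cursors c1@0 c2@2 c3@4, authorship .....
After op 3 (insert('r')): buffer="rcdrkjre" (len 8), cursors c1@1 c2@4 c3@7, authorship 1..2..3.
After op 4 (add_cursor(4)): buffer="rcdrkjre" (len 8), cursors c1@1 c2@4 c4@4 c3@7, authorship 1..2..3.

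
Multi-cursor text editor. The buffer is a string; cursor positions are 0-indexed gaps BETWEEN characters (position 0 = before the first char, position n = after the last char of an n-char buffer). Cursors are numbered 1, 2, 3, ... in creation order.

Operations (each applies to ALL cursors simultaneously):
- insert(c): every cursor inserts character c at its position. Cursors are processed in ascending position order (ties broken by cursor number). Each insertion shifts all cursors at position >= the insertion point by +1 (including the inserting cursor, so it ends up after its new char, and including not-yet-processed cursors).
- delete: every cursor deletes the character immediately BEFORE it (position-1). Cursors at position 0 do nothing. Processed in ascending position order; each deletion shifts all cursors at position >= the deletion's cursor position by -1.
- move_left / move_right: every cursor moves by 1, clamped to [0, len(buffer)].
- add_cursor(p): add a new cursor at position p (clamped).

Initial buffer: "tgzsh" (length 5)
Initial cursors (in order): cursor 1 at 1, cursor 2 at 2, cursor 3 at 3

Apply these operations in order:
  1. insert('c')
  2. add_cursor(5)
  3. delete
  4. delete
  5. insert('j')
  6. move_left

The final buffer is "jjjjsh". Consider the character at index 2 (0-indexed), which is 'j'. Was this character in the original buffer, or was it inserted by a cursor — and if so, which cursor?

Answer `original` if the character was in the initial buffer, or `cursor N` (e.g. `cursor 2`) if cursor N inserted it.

After op 1 (insert('c')): buffer="tcgczcsh" (len 8), cursors c1@2 c2@4 c3@6, authorship .1.2.3..
After op 2 (add_cursor(5)): buffer="tcgczcsh" (len 8), cursors c1@2 c2@4 c4@5 c3@6, authorship .1.2.3..
After op 3 (delete): buffer="tgsh" (len 4), cursors c1@1 c2@2 c3@2 c4@2, authorship ....
After op 4 (delete): buffer="sh" (len 2), cursors c1@0 c2@0 c3@0 c4@0, authorship ..
After op 5 (insert('j')): buffer="jjjjsh" (len 6), cursors c1@4 c2@4 c3@4 c4@4, authorship 1234..
After op 6 (move_left): buffer="jjjjsh" (len 6), cursors c1@3 c2@3 c3@3 c4@3, authorship 1234..
Authorship (.=original, N=cursor N): 1 2 3 4 . .
Index 2: author = 3

Answer: cursor 3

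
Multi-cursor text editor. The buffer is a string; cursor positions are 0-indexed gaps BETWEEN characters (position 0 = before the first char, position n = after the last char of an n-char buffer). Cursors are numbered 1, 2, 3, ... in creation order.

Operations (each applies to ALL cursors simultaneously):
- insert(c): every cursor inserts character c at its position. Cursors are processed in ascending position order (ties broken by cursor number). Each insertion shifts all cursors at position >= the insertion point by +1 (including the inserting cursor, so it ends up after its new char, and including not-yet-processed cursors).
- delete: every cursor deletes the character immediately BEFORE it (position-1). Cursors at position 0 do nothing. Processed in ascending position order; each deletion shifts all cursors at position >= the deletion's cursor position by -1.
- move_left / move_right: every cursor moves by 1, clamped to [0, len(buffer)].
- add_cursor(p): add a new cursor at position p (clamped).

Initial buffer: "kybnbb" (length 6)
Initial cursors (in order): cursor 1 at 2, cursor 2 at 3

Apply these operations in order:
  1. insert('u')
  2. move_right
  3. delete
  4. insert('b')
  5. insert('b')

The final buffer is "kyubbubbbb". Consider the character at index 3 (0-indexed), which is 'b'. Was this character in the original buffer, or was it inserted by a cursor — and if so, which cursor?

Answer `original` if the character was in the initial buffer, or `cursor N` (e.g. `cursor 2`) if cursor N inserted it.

After op 1 (insert('u')): buffer="kyubunbb" (len 8), cursors c1@3 c2@5, authorship ..1.2...
After op 2 (move_right): buffer="kyubunbb" (len 8), cursors c1@4 c2@6, authorship ..1.2...
After op 3 (delete): buffer="kyuubb" (len 6), cursors c1@3 c2@4, authorship ..12..
After op 4 (insert('b')): buffer="kyububbb" (len 8), cursors c1@4 c2@6, authorship ..1122..
After op 5 (insert('b')): buffer="kyubbubbbb" (len 10), cursors c1@5 c2@8, authorship ..111222..
Authorship (.=original, N=cursor N): . . 1 1 1 2 2 2 . .
Index 3: author = 1

Answer: cursor 1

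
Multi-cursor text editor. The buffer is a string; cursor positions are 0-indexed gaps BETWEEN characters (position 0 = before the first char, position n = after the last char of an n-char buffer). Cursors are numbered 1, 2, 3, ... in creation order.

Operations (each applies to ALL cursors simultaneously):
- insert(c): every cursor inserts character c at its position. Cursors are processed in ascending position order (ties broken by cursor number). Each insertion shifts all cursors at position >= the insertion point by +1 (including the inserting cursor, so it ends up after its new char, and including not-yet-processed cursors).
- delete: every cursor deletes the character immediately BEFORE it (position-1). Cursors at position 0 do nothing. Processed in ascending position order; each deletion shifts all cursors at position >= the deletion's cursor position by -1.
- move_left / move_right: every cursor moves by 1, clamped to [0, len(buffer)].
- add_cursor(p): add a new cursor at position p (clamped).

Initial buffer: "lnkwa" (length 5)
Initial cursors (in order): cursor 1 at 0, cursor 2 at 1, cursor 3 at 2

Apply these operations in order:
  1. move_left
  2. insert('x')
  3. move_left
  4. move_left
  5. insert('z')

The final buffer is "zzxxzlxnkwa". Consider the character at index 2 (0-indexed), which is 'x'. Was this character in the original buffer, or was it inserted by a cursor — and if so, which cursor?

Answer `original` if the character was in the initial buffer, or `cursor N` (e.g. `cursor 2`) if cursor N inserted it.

Answer: cursor 1

Derivation:
After op 1 (move_left): buffer="lnkwa" (len 5), cursors c1@0 c2@0 c3@1, authorship .....
After op 2 (insert('x')): buffer="xxlxnkwa" (len 8), cursors c1@2 c2@2 c3@4, authorship 12.3....
After op 3 (move_left): buffer="xxlxnkwa" (len 8), cursors c1@1 c2@1 c3@3, authorship 12.3....
After op 4 (move_left): buffer="xxlxnkwa" (len 8), cursors c1@0 c2@0 c3@2, authorship 12.3....
After op 5 (insert('z')): buffer="zzxxzlxnkwa" (len 11), cursors c1@2 c2@2 c3@5, authorship 12123.3....
Authorship (.=original, N=cursor N): 1 2 1 2 3 . 3 . . . .
Index 2: author = 1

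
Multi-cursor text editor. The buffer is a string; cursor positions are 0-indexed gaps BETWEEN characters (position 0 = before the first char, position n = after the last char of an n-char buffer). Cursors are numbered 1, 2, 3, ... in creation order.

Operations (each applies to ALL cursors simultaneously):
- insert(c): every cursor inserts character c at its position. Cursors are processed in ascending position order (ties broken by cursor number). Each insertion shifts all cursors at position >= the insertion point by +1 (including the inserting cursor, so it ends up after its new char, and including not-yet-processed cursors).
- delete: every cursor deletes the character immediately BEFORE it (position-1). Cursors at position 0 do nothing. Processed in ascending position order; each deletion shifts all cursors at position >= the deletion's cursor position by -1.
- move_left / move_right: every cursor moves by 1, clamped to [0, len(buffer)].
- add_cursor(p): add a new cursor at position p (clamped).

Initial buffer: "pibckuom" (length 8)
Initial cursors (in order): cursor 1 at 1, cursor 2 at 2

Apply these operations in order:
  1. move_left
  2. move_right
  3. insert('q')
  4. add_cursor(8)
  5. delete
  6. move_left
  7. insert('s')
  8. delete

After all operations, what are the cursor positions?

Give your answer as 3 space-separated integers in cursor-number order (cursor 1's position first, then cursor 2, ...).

Answer: 0 1 4

Derivation:
After op 1 (move_left): buffer="pibckuom" (len 8), cursors c1@0 c2@1, authorship ........
After op 2 (move_right): buffer="pibckuom" (len 8), cursors c1@1 c2@2, authorship ........
After op 3 (insert('q')): buffer="pqiqbckuom" (len 10), cursors c1@2 c2@4, authorship .1.2......
After op 4 (add_cursor(8)): buffer="pqiqbckuom" (len 10), cursors c1@2 c2@4 c3@8, authorship .1.2......
After op 5 (delete): buffer="pibckom" (len 7), cursors c1@1 c2@2 c3@5, authorship .......
After op 6 (move_left): buffer="pibckom" (len 7), cursors c1@0 c2@1 c3@4, authorship .......
After op 7 (insert('s')): buffer="spsibcskom" (len 10), cursors c1@1 c2@3 c3@7, authorship 1.2...3...
After op 8 (delete): buffer="pibckom" (len 7), cursors c1@0 c2@1 c3@4, authorship .......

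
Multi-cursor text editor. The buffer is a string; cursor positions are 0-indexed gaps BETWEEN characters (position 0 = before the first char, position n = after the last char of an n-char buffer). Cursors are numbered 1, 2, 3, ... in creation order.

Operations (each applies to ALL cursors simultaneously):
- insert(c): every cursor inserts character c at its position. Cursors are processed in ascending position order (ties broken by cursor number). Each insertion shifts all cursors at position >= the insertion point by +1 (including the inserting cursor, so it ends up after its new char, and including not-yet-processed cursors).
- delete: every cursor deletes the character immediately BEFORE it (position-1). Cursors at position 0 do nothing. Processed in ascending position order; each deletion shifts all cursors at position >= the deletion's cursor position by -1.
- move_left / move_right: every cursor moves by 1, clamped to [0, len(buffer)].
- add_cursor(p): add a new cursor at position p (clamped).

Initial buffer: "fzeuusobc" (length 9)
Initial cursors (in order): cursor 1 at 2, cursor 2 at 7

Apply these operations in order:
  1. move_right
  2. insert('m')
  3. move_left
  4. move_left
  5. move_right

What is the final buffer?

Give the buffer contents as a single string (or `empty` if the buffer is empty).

After op 1 (move_right): buffer="fzeuusobc" (len 9), cursors c1@3 c2@8, authorship .........
After op 2 (insert('m')): buffer="fzemuusobmc" (len 11), cursors c1@4 c2@10, authorship ...1.....2.
After op 3 (move_left): buffer="fzemuusobmc" (len 11), cursors c1@3 c2@9, authorship ...1.....2.
After op 4 (move_left): buffer="fzemuusobmc" (len 11), cursors c1@2 c2@8, authorship ...1.....2.
After op 5 (move_right): buffer="fzemuusobmc" (len 11), cursors c1@3 c2@9, authorship ...1.....2.

Answer: fzemuusobmc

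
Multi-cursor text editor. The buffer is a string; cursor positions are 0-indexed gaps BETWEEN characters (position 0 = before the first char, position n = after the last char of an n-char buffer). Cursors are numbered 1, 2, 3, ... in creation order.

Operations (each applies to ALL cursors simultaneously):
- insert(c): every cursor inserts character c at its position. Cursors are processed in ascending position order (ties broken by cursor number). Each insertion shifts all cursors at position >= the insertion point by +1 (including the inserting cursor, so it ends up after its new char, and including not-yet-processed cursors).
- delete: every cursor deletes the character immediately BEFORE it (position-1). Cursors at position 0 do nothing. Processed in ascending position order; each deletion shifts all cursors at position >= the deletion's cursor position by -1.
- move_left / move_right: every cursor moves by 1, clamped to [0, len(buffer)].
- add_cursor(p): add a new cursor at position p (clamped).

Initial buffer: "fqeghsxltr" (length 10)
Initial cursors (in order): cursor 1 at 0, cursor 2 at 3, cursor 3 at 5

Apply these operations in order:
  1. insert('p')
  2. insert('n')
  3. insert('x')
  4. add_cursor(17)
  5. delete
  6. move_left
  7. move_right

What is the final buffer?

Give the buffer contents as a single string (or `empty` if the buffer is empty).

Answer: pnfqepnghpnsxtr

Derivation:
After op 1 (insert('p')): buffer="pfqepghpsxltr" (len 13), cursors c1@1 c2@5 c3@8, authorship 1...2..3.....
After op 2 (insert('n')): buffer="pnfqepnghpnsxltr" (len 16), cursors c1@2 c2@7 c3@11, authorship 11...22..33.....
After op 3 (insert('x')): buffer="pnxfqepnxghpnxsxltr" (len 19), cursors c1@3 c2@9 c3@14, authorship 111...222..333.....
After op 4 (add_cursor(17)): buffer="pnxfqepnxghpnxsxltr" (len 19), cursors c1@3 c2@9 c3@14 c4@17, authorship 111...222..333.....
After op 5 (delete): buffer="pnfqepnghpnsxtr" (len 15), cursors c1@2 c2@7 c3@11 c4@13, authorship 11...22..33....
After op 6 (move_left): buffer="pnfqepnghpnsxtr" (len 15), cursors c1@1 c2@6 c3@10 c4@12, authorship 11...22..33....
After op 7 (move_right): buffer="pnfqepnghpnsxtr" (len 15), cursors c1@2 c2@7 c3@11 c4@13, authorship 11...22..33....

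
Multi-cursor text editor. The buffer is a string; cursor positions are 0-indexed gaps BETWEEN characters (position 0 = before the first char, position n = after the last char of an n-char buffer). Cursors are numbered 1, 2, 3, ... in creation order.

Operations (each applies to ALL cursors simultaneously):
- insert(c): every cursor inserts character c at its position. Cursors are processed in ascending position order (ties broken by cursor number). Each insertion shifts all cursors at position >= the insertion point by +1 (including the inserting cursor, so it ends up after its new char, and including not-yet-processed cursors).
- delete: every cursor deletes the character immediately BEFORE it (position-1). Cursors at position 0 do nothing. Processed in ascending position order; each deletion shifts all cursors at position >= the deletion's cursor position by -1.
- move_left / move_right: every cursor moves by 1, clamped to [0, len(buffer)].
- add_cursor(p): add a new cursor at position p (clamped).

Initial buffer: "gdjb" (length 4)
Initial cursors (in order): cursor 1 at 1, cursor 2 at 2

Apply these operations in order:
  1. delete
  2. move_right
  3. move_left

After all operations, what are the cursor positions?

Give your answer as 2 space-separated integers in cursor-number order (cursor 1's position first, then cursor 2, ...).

After op 1 (delete): buffer="jb" (len 2), cursors c1@0 c2@0, authorship ..
After op 2 (move_right): buffer="jb" (len 2), cursors c1@1 c2@1, authorship ..
After op 3 (move_left): buffer="jb" (len 2), cursors c1@0 c2@0, authorship ..

Answer: 0 0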